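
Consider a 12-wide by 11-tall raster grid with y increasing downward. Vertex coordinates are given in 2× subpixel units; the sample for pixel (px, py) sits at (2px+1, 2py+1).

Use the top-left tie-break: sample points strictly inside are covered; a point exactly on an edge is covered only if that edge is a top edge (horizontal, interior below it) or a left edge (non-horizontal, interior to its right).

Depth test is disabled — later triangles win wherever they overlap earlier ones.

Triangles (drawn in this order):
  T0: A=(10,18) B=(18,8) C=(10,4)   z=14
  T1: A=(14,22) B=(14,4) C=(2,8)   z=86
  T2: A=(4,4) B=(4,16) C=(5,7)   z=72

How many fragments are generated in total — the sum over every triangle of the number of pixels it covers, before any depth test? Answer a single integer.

T0:
  2·area = 112  (B↔C swapped to make it positive)
  edge (10, 18)→(10, 4): d=(0,-14) top-left  bias=+0
  edge (10, 4)→(18, 8): d=(8,4) right/bottom  bias=-1
  edge (18, 8)→(10, 18): d=(-8,10) right/bottom  bias=-1
    (5,2)@(11, 5): e=[14,4,94] → X
    (6,2)@(13, 5): e=[42,-4,74] → .
    (5,3)@(11, 7): e=[14,20,78] → X
    (6,3)@(13, 7): e=[42,12,58] → X
    (7,3)@(15, 7): e=[70,4,38] → X
    (8,3)@(17, 7): e=[98,-4,18] → .
    (5,4)@(11, 9): e=[14,36,62] → X
    (8,4)@(17, 9): e=[98,12,2] → X
    (9,4)@(19, 9): e=[126,4,-18] → .
    (5,5)@(11, 11): e=[14,52,46] → X
    (8,5)@(17, 11): e=[98,28,-14] → .
    (5,6)@(11, 13): e=[14,68,30] → X
  covered (14 px):
    . . . . . . . . . . . .
    . . . . . . . . . . . .
    . . . . . X . . . . . .
    . . . . . X X X . . . .
    . . . . . X X X X . . .
    . . . . . X X X . . . .
    . . . . . X X . . . . .
    . . . . . X . . . . . .
    . . . . . . . . . . . .
    . . . . . . . . . . . .
    . . . . . . . . . . . .
T1:
  2·area = 216  (B↔C swapped to make it positive)
  edge (14, 22)→(2, 8): d=(-12,-14) top-left  bias=+0
  edge (2, 8)→(14, 4): d=(12,-4) top-left  bias=+0
  edge (14, 4)→(14, 22): d=(0,18) right/bottom  bias=-1
    (11,0)@(23, 1): e=[378,0,-162] → .  [on edge]
    (8,1)@(17, 3): e=[270,0,-54] → .  [on edge]
    (5,2)@(11, 5): e=[162,0,54] → X  [on edge]
    (6,2)@(13, 5): e=[190,8,18] → X
    (7,2)@(15, 5): e=[218,16,-18] → .
    (2,3)@(5, 7): e=[54,0,162] → X  [on edge]
    (3,3)@(7, 7): e=[82,8,126] → X
    (4,3)@(9, 7): e=[110,16,90] → X
    (7,3)@(15, 7): e=[194,40,-18] → .
    (1,4)@(3, 9): e=[2,16,198] → X
    (7,4)@(15, 9): e=[170,64,-18] → .
    (1,5)@(3, 11): e=[-22,40,198] → .
  covered (28 px):
    . . . . . . . . . . . .
    . . . . . . . . . . . .
    . . . . . X X . . . . .
    . . X X X X X . . . . .
    . X X X X X X . . . . .
    . . X X X X X . . . . .
    . . . X X X X . . . . .
    . . . . X X X . . . . .
    . . . . . X X . . . . .
    . . . . . . X . . . . .
    . . . . . . . . . . . .
T2:
  2·area = 12  (B↔C swapped to make it positive)
  edge (4, 4)→(5, 7): d=(1,3) right/bottom  bias=-1
  edge (5, 7)→(4, 16): d=(-1,9) right/bottom  bias=-1
  edge (4, 16)→(4, 4): d=(0,-12) top-left  bias=+0
    (1,0)@(3, 1): e=[0,24,-12] → .  [on edge]
    (2,3)@(5, 7): e=[0,0,12] → .  [on edge]
    (3,6)@(7, 13): e=[0,-24,36] → .  [on edge]
    (4,9)@(9, 19): e=[0,-48,60] → .  [on edge]
  covered (0 px):
    . . . . . . . . . . . .
    . . . . . . . . . . . .
    . . . . . . . . . . . .
    . . . . . . . . . . . .
    . . . . . . . . . . . .
    . . . . . . . . . . . .
    . . . . . . . . . . . .
    . . . . . . . . . . . .
    . . . . . . . . . . . .
    . . . . . . . . . . . .
    . . . . . . . . . . . .

Answer: 42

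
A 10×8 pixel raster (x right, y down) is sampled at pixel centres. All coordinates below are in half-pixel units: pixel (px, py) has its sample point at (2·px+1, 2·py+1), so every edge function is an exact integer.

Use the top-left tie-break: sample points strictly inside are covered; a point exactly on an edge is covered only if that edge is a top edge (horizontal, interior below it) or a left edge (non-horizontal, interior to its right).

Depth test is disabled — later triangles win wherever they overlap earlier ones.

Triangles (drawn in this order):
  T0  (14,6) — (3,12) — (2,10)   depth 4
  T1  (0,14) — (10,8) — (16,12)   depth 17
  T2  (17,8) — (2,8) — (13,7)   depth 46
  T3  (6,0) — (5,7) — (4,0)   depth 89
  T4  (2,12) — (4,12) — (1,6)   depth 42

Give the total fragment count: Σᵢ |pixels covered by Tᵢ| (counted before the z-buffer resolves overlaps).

T0:
  2·area = 28
  edge (14, 6)→(3, 12): d=(-11,6) right/bottom  bias=-1
  edge (3, 12)→(2, 10): d=(-1,-2) top-left  bias=+0
  edge (2, 10)→(14, 6): d=(12,-4) top-left  bias=+0
    (8,2)@(17, 5): e=[-7,35,0] → ·  [on edge]
    (5,3)@(11, 7): e=[7,21,0] → █  [on edge]
    (6,3)@(13, 7): e=[-5,25,8] → ·
    (2,4)@(5, 9): e=[21,7,0] → █  [on edge]
    (3,4)@(7, 9): e=[9,11,8] → █
    (4,4)@(9, 9): e=[-3,15,16] → ·
    (5,4)@(11, 9): e=[-15,19,24] → ·
    (1,5)@(3, 11): e=[11,1,16] → █
    (2,5)@(5, 11): e=[-1,5,24] → ·
    (3,5)@(7, 11): e=[-13,9,32] → ·
    (1,6)@(3, 13): e=[-11,-1,40] → ·
  covered (4 px):
    · · · · · · · · · ·
    · · · · · · · · · ·
    · · · · · · · · · ·
    · · · · · █ · · · ·
    · · █ █ · · · · · ·
    · █ · · · · · · · ·
    · · · · · · · · · ·
    · · · · · · · · · ·
T1:
  2·area = 76
  edge (0, 14)→(10, 8): d=(10,-6) top-left  bias=+0
  edge (10, 8)→(16, 12): d=(6,4) right/bottom  bias=-1
  edge (16, 12)→(0, 14): d=(-16,2) right/bottom  bias=-1
    (7,2)@(15, 5): e=[0,-38,114] → ·  [on edge]
    (4,4)@(9, 9): e=[4,10,62] → █
    (5,4)@(11, 9): e=[16,2,58] → █
    (6,4)@(13, 9): e=[28,-6,54] → ·
    (2,5)@(5, 11): e=[0,38,38] → █  [on edge]
    (3,5)@(7, 11): e=[12,30,34] → █
    (6,5)@(13, 11): e=[48,6,22] → █
    (7,5)@(15, 11): e=[60,-2,18] → ·
    (1,6)@(3, 13): e=[8,58,10] → █
    (4,6)@(9, 13): e=[44,34,-2] → ·
    (5,6)@(11, 13): e=[56,26,-6] → ·
    (6,6)@(13, 13): e=[68,18,-10] → ·
  covered (10 px):
    · · · · · · · · · ·
    · · · · · · · · · ·
    · · · · · · · · · ·
    · · · · · · · · · ·
    · · · · █ █ · · · ·
    · · █ █ █ █ █ · · ·
    · █ █ █ · · · · · ·
    · · · · · · · · · ·
T2:
  2·area = 15
  edge (17, 8)→(2, 8): d=(-15,0) right/bottom  bias=-1
  edge (2, 8)→(13, 7): d=(11,-1) top-left  bias=+0
  edge (13, 7)→(17, 8): d=(4,1) right/bottom  bias=-1
    (2,2)@(5, 5): e=[45,-30,0] → ·  [on edge]
    (6,3)@(13, 7): e=[15,0,0] → ·  [on edge]
  covered (0 px):
    · · · · · · · · · ·
    · · · · · · · · · ·
    · · · · · · · · · ·
    · · · · · · · · · ·
    · · · · · · · · · ·
    · · · · · · · · · ·
    · · · · · · · · · ·
    · · · · · · · · · ·
T3:
  2·area = 14
  edge (6, 0)→(5, 7): d=(-1,7) right/bottom  bias=-1
  edge (5, 7)→(4, 0): d=(-1,-7) top-left  bias=+0
  edge (4, 0)→(6, 0): d=(2,0) top-left  bias=+0
    (2,0)@(5, 1): e=[6,6,2] → █
    (3,0)@(7, 1): e=[-8,20,2] → ·
    (2,1)@(5, 3): e=[4,4,6] → █
    (3,1)@(7, 3): e=[-10,18,6] → ·
    (2,2)@(5, 5): e=[2,2,10] → █
    (3,2)@(7, 5): e=[-12,16,10] → ·
    (2,3)@(5, 7): e=[0,0,14] → ·  [on edge]
  covered (3 px):
    · · █ · · · · · · ·
    · · █ · · · · · · ·
    · · █ · · · · · · ·
    · · · · · · · · · ·
    · · · · · · · · · ·
    · · · · · · · · · ·
    · · · · · · · · · ·
    · · · · · · · · · ·
T4:
  2·area = 12  (B↔C swapped to make it positive)
  edge (2, 12)→(1, 6): d=(-1,-6) top-left  bias=+0
  edge (1, 6)→(4, 12): d=(3,6) right/bottom  bias=-1
  edge (4, 12)→(2, 12): d=(-2,0) right/bottom  bias=-1
    (1,5)@(3, 11): e=[7,3,2] → █
    (2,5)@(5, 11): e=[19,-9,2] → ·
    (1,6)@(3, 13): e=[5,9,-2] → ·
  covered (1 px):
    · · · · · · · · · ·
    · · · · · · · · · ·
    · · · · · · · · · ·
    · · · · · · · · · ·
    · · · · · · · · · ·
    · █ · · · · · · · ·
    · · · · · · · · · ·
    · · · · · · · · · ·

Answer: 18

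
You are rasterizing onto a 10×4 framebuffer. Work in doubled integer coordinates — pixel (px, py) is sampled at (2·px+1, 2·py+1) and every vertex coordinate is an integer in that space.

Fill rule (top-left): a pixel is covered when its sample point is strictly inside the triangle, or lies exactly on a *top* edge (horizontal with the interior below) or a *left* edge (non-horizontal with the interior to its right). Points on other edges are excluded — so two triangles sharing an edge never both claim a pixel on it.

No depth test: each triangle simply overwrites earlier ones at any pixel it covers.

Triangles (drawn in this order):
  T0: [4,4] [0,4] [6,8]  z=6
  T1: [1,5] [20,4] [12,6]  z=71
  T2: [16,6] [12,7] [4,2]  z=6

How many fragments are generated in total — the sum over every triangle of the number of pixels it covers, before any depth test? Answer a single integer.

T0:
  2·area = 16  (B↔C swapped to make it positive)
  edge (4, 4)→(6, 8): d=(2,4) right/bottom  bias=-1
  edge (6, 8)→(0, 4): d=(-6,-4) top-left  bias=+0
  edge (0, 4)→(4, 4): d=(4,0) top-left  bias=+0
    (1,2)@(3, 5): e=[6,6,4] → X
    (2,2)@(5, 5): e=[-2,14,4] → .
    (1,3)@(3, 7): e=[10,-6,12] → .
    (2,3)@(5, 7): e=[2,2,12] → X
    (3,3)@(7, 7): e=[-6,10,12] → .
  covered (2 px):
    . . . . . . . . . .
    . . . . . . . . . .
    . X . . . . . . . .
    . . X . . . . . . .
T1:
  2·area = 30
  edge (1, 5)→(20, 4): d=(19,-1) top-left  bias=+0
  edge (20, 4)→(12, 6): d=(-8,2) right/bottom  bias=-1
  edge (12, 6)→(1, 5): d=(-11,-1) top-left  bias=+0
    (0,2)@(1, 5): e=[0,30,0] → X  [on edge]
    (1,2)@(3, 5): e=[2,26,2] → X
    (2,2)@(5, 5): e=[4,22,4] → X
    (3,2)@(7, 5): e=[6,18,6] → X
    (4,2)@(9, 5): e=[8,14,8] → X
    (5,2)@(11, 5): e=[10,10,10] → X
    (6,2)@(13, 5): e=[12,6,12] → X
    (7,2)@(15, 5): e=[14,2,14] → X
    (8,2)@(17, 5): e=[16,-2,16] → .
    (0,3)@(1, 7): e=[38,14,-22] → .
    (1,3)@(3, 7): e=[40,10,-20] → .
    (2,3)@(5, 7): e=[42,6,-18] → .
  covered (8 px):
    . . . . . . . . . .
    . . . . . . . . . .
    X X X X X X X X . .
    . . . . . . . . . .
T2:
  2·area = 28
  edge (16, 6)→(12, 7): d=(-4,1) right/bottom  bias=-1
  edge (12, 7)→(4, 2): d=(-8,-5) top-left  bias=+0
  edge (4, 2)→(16, 6): d=(12,4) right/bottom  bias=-1
    (0,0)@(1, 1): e=[35,-7,0] → .  [on edge]
    (3,1)@(7, 3): e=[21,7,0] → .  [on edge]
    (4,2)@(9, 5): e=[11,1,16] → X
    (5,2)@(11, 5): e=[9,11,8] → X
    (6,2)@(13, 5): e=[7,21,0] → .  [on edge]
    (4,3)@(9, 7): e=[3,-15,40] → .
    (5,3)@(11, 7): e=[1,-5,32] → .
    (9,3)@(19, 7): e=[-7,35,0] → .  [on edge]
  covered (2 px):
    . . . . . . . . . .
    . . . . . . . . . .
    . . . . X X . . . .
    . . . . . . . . . .

Answer: 12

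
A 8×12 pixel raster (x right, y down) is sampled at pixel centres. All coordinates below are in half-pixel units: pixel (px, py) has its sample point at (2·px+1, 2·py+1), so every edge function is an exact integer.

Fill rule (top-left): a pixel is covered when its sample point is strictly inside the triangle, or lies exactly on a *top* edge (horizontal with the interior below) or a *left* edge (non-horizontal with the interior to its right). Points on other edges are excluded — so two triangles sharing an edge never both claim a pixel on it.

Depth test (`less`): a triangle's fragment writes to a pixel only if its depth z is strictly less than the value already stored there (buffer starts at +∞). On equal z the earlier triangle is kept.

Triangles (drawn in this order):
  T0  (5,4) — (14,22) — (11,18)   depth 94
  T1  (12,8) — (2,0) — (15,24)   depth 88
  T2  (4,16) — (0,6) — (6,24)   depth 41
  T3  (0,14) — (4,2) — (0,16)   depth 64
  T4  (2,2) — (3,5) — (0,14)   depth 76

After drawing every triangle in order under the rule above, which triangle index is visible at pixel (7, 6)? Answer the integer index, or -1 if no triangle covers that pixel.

T0:
  2·area = 18
  edge (5, 4)→(14, 22): d=(9,18) right/bottom  bias=-1
  edge (14, 22)→(11, 18): d=(-3,-4) top-left  bias=+0
  edge (11, 18)→(5, 4): d=(-6,-14) top-left  bias=+0
    (4,6)@(9, 13): e=[9,7,2] → #
    (5,6)@(11, 13): e=[-27,15,30] → ·
    (4,7)@(9, 15): e=[27,1,-10] → ·
    (5,8)@(11, 17): e=[9,3,6] → #
    (6,8)@(13, 17): e=[-27,11,34] → ·
    (5,9)@(11, 19): e=[27,-3,-6] → ·
  covered (2 px):
    · · · · · · · ·
    · · · · · · · ·
    · · · · · · · ·
    · · · · · · · ·
    · · · · · · · ·
    · · · · · · · ·
    · · · · # · · ·
    · · · · · · · ·
    · · · · · # · ·
    · · · · · · · ·
    · · · · · · · ·
    · · · · · · · ·
T1:
  2·area = 136  (B↔C swapped to make it positive)
  edge (12, 8)→(15, 24): d=(3,16) right/bottom  bias=-1
  edge (15, 24)→(2, 0): d=(-13,-24) top-left  bias=+0
  edge (2, 0)→(12, 8): d=(10,8) right/bottom  bias=-1
    (1,0)@(3, 1): e=[123,11,2] → #
    (2,0)@(5, 1): e=[91,59,-14] → ·
    (1,1)@(3, 3): e=[129,-15,22] → ·
    (2,1)@(5, 3): e=[97,33,6] → #
    (3,1)@(7, 3): e=[65,81,-10] → ·
    (2,2)@(5, 5): e=[103,7,26] → #
    (3,2)@(7, 5): e=[71,55,10] → #
    (4,2)@(9, 5): e=[39,103,-6] → ·
    (2,3)@(5, 7): e=[109,-19,46] → ·
    (3,3)@(7, 7): e=[77,29,30] → #
    (4,3)@(9, 7): e=[45,77,14] → #
    (5,3)@(11, 7): e=[13,125,-2] → ·
  covered (16 px):
    · # · · · · · ·
    · · # · · · · ·
    · · # # · · · ·
    · · · # # · · ·
    · · · # # # · ·
    · · · · # # · ·
    · · · · · # · ·
    · · · · · # # ·
    · · · · · · # ·
    · · · · · · # ·
    · · · · · · · ·
    · · · · · · · ·
T2:
  2·area = 12  (B↔C swapped to make it positive)
  edge (4, 16)→(6, 24): d=(2,8) right/bottom  bias=-1
  edge (6, 24)→(0, 6): d=(-6,-18) top-left  bias=+0
  edge (0, 6)→(4, 16): d=(4,10) right/bottom  bias=-1
    (0,4)@(1, 9): e=[10,0,2] → #  [on edge]
    (1,4)@(3, 9): e=[-6,36,-18] → ·
    (0,5)@(1, 11): e=[14,-12,10] → ·
    (1,7)@(3, 15): e=[6,0,6] → #  [on edge]
    (2,7)@(5, 15): e=[-10,36,-14] → ·
    (1,8)@(3, 17): e=[10,-12,14] → ·
    (2,10)@(5, 21): e=[2,0,10] → #  [on edge]
    (3,10)@(7, 21): e=[-14,36,-10] → ·
    (2,11)@(5, 23): e=[6,-12,18] → ·
  covered (3 px):
    · · · · · · · ·
    · · · · · · · ·
    · · · · · · · ·
    · · · · · · · ·
    # · · · · · · ·
    · · · · · · · ·
    · · · · · · · ·
    · # · · · · · ·
    · · · · · · · ·
    · · · · · · · ·
    · · # · · · · ·
    · · · · · · · ·
T3:
  2·area = 8
  edge (0, 14)→(4, 2): d=(4,-12) top-left  bias=+0
  edge (4, 2)→(0, 16): d=(-4,14) right/bottom  bias=-1
  edge (0, 16)→(0, 14): d=(0,-2) top-left  bias=+0
    (1,2)@(3, 5): e=[0,2,6] → #  [on edge]
    (2,2)@(5, 5): e=[24,-26,10] → ·
    (1,3)@(3, 7): e=[8,-6,6] → ·
    (0,5)@(1, 11): e=[0,6,2] → #  [on edge]
    (1,5)@(3, 11): e=[24,-22,6] → ·
    (0,6)@(1, 13): e=[8,-2,2] → ·
  covered (2 px):
    · · · · · · · ·
    · · · · · · · ·
    · # · · · · · ·
    · · · · · · · ·
    · · · · · · · ·
    # · · · · · · ·
    · · · · · · · ·
    · · · · · · · ·
    · · · · · · · ·
    · · · · · · · ·
    · · · · · · · ·
    · · · · · · · ·
T4:
  2·area = 18
  edge (2, 2)→(3, 5): d=(1,3) right/bottom  bias=-1
  edge (3, 5)→(0, 14): d=(-3,9) right/bottom  bias=-1
  edge (0, 14)→(2, 2): d=(2,-12) top-left  bias=+0
    (1,2)@(3, 5): e=[0,0,18] → ·  [on edge]
    (0,4)@(1, 9): e=[10,6,2] → #
    (1,4)@(3, 9): e=[4,-12,26] → ·
    (0,5)@(1, 11): e=[12,0,6] → ·  [on edge]
    (2,5)@(5, 11): e=[0,-36,54] → ·  [on edge]
    (3,8)@(7, 17): e=[0,-72,90] → ·  [on edge]
    (4,11)@(9, 23): e=[0,-108,126] → ·  [on edge]
  covered (1 px):
    · · · · · · · ·
    · · · · · · · ·
    · · · · · · · ·
    · · · · · · · ·
    # · · · · · · ·
    · · · · · · · ·
    · · · · · · · ·
    · · · · · · · ·
    · · · · · · · ·
    · · · · · · · ·
    · · · · · · · ·
    · · · · · · · ·

Z-buffer (winner per pixel, '.' = empty):
  . 1 . . . . . .
  . . 1 . . . . .
  . 3 1 1 . . . .
  . . . 1 1 . . .
  2 . . 1 1 1 . .
  3 . . . 1 1 . .
  . . . . 0 1 . .
  . 2 . . . 1 1 .
  . . . . . 0 1 .
  . . . . . . 1 .
  . . 2 . . . . .
  . . . . . . . .

Answer: -1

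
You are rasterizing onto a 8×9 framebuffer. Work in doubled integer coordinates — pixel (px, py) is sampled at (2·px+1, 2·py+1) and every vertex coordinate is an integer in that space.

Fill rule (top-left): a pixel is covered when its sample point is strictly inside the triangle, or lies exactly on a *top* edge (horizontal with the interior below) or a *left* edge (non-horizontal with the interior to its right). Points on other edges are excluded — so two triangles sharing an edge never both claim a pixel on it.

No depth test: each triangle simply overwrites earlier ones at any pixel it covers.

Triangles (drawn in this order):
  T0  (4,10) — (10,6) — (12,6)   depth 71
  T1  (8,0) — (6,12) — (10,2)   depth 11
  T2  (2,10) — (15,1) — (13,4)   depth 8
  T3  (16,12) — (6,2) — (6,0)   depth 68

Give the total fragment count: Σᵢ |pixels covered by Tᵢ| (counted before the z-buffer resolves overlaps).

T0:
  2·area = 8
  edge (4, 10)→(10, 6): d=(6,-4) top-left  bias=+0
  edge (10, 6)→(12, 6): d=(2,0) top-left  bias=+0
  edge (12, 6)→(4, 10): d=(-8,4) right/bottom  bias=-1
    (4,3)@(9, 7): e=[2,2,4] → X
    (5,3)@(11, 7): e=[10,2,-4] → .
    (4,4)@(9, 9): e=[14,6,-12] → .
  covered (1 px):
    . . . . . . . .
    . . . . . . . .
    . . . . . . . .
    . . . . X . . .
    . . . . . . . .
    . . . . . . . .
    . . . . . . . .
    . . . . . . . .
    . . . . . . . .
T1:
  2·area = 28  (B↔C swapped to make it positive)
  edge (8, 0)→(10, 2): d=(2,2) right/bottom  bias=-1
  edge (10, 2)→(6, 12): d=(-4,10) right/bottom  bias=-1
  edge (6, 12)→(8, 0): d=(2,-12) top-left  bias=+0
    (4,0)@(9, 1): e=[0,14,14] → .  [on edge]
    (4,1)@(9, 3): e=[4,6,18] → X
    (5,1)@(11, 3): e=[0,-14,42] → .  [on edge]
    (4,2)@(9, 5): e=[8,-2,22] → .
    (6,2)@(13, 5): e=[0,-42,70] → .  [on edge]
    (3,3)@(7, 7): e=[16,10,2] → X
    (4,3)@(9, 7): e=[12,-10,26] → .
    (7,3)@(15, 7): e=[0,-70,98] → .  [on edge]
    (3,4)@(7, 9): e=[20,2,6] → X
    (4,4)@(9, 9): e=[16,-18,30] → .
    (3,5)@(7, 11): e=[24,-6,10] → .
  covered (3 px):
    . . . . . . . .
    . . . . X . . .
    . . . . . . . .
    . . . X . . . .
    . . . X . . . .
    . . . . . . . .
    . . . . . . . .
    . . . . . . . .
    . . . . . . . .
T2:
  2·area = 21
  edge (2, 10)→(15, 1): d=(13,-9) top-left  bias=+0
  edge (15, 1)→(13, 4): d=(-2,3) right/bottom  bias=-1
  edge (13, 4)→(2, 10): d=(-11,6) right/bottom  bias=-1
    (7,0)@(15, 1): e=[0,0,21] → .  [on edge]
    (6,1)@(13, 3): e=[8,2,11] → X
    (7,1)@(15, 3): e=[26,-4,-1] → .
    (5,2)@(11, 5): e=[16,4,1] → X
    (6,2)@(13, 5): e=[34,-2,-11] → .
    (3,3)@(7, 7): e=[6,12,3] → X
    (4,3)@(9, 7): e=[24,6,-9] → .
    (5,3)@(11, 7): e=[42,0,-21] → .  [on edge]
    (3,4)@(7, 9): e=[32,8,-19] → .
    (3,6)@(7, 13): e=[84,0,-63] → .  [on edge]
  covered (3 px):
    . . . . . . . .
    . . . . . . X .
    . . . . . X . .
    . . . X . . . .
    . . . . . . . .
    . . . . . . . .
    . . . . . . . .
    . . . . . . . .
    . . . . . . . .
T3:
  2·area = 20
  edge (16, 12)→(6, 2): d=(-10,-10) top-left  bias=+0
  edge (6, 2)→(6, 0): d=(0,-2) top-left  bias=+0
  edge (6, 0)→(16, 12): d=(10,12) right/bottom  bias=-1
    (2,0)@(5, 1): e=[0,-2,22] → .  [on edge]
    (3,1)@(7, 3): e=[0,2,18] → X  [on edge]
    (4,1)@(9, 3): e=[20,6,-6] → .
    (3,2)@(7, 5): e=[-20,2,38] → .
    (4,2)@(9, 5): e=[0,6,14] → X  [on edge]
    (5,2)@(11, 5): e=[20,10,-10] → .
    (4,3)@(9, 7): e=[-20,6,34] → .
    (5,3)@(11, 7): e=[0,10,10] → X  [on edge]
    (6,3)@(13, 7): e=[20,14,-14] → .
    (5,4)@(11, 9): e=[-20,10,30] → .
    (6,4)@(13, 9): e=[0,14,6] → X  [on edge]
    (7,4)@(15, 9): e=[20,18,-18] → .
    (7,5)@(15, 11): e=[0,18,2] → X  [on edge]
  covered (5 px):
    . . . . . . . .
    . . . X . . . .
    . . . . X . . .
    . . . . . X . .
    . . . . . . X .
    . . . . . . . X
    . . . . . . . .
    . . . . . . . .
    . . . . . . . .

Result: 12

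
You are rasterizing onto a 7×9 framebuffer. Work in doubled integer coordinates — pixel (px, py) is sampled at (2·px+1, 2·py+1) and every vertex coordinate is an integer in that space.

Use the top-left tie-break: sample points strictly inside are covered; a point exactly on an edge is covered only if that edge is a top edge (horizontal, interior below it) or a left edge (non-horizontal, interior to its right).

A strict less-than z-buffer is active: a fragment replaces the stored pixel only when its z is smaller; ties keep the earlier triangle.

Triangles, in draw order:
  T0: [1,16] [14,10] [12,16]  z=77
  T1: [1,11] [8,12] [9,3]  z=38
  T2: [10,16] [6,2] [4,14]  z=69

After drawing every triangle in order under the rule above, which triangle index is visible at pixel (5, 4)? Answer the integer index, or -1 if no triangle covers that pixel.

T0:
  2·area = 66
  edge (1, 16)→(14, 10): d=(13,-6) top-left  bias=+0
  edge (14, 10)→(12, 16): d=(-2,6) right/bottom  bias=-1
  edge (12, 16)→(1, 16): d=(-11,0) right/bottom  bias=-1
    (6,5)@(13, 11): e=[7,4,55] → #
    (4,6)@(9, 13): e=[9,24,33] → #
    (5,6)@(11, 13): e=[21,12,33] → #
    (6,6)@(13, 13): e=[33,0,33] → ·  [on edge]
    (2,7)@(5, 15): e=[11,44,11] → #
    (3,7)@(7, 15): e=[23,32,11] → #
    (6,7)@(13, 15): e=[59,-4,11] → ·
    (2,8)@(5, 17): e=[37,40,-11] → ·
    (3,8)@(7, 17): e=[49,28,-11] → ·
    (4,8)@(9, 17): e=[61,16,-11] → ·
    (5,8)@(11, 17): e=[73,4,-11] → ·
  covered (7 px):
    · · · · · · ·
    · · · · · · ·
    · · · · · · ·
    · · · · · · ·
    · · · · · · ·
    · · · · · · #
    · · · · # # ·
    · · # # # # ·
    · · · · · · ·
T1:
  2·area = 64  (B↔C swapped to make it positive)
  edge (1, 11)→(9, 3): d=(8,-8) top-left  bias=+0
  edge (9, 3)→(8, 12): d=(-1,9) right/bottom  bias=-1
  edge (8, 12)→(1, 11): d=(-7,-1) top-left  bias=+0
    (5,0)@(11, 1): e=[0,-16,80] → ·  [on edge]
    (4,1)@(9, 3): e=[0,0,64] → ·  [on edge]
    (3,2)@(7, 5): e=[0,16,48] → #  [on edge]
    (4,2)@(9, 5): e=[16,-2,50] → ·
    (2,3)@(5, 7): e=[0,32,32] → #  [on edge]
    (4,3)@(9, 7): e=[32,-4,36] → ·
    (1,4)@(3, 9): e=[0,48,16] → #  [on edge]
    (4,4)@(9, 9): e=[48,-6,22] → ·
    (0,5)@(1, 11): e=[0,64,0] → #  [on edge]
    (4,5)@(9, 11): e=[64,-8,8] → ·
    (0,6)@(1, 13): e=[16,62,-14] → ·
    (1,6)@(3, 13): e=[32,44,-12] → ·
  covered (10 px):
    · · · · · · ·
    · · · · · · ·
    · · · # · · ·
    · · # # · · ·
    · # # # · · ·
    # # # # · · ·
    · · · · · · ·
    · · · · · · ·
    · · · · · · ·
T2:
  2·area = 76  (B↔C swapped to make it positive)
  edge (10, 16)→(4, 14): d=(-6,-2) top-left  bias=+0
  edge (4, 14)→(6, 2): d=(2,-12) top-left  bias=+0
  edge (6, 2)→(10, 16): d=(4,14) right/bottom  bias=-1
    (3,3)@(7, 7): e=[48,22,6] → #
    (4,3)@(9, 7): e=[52,46,-22] → ·
    (2,4)@(5, 9): e=[32,2,42] → #
    (4,4)@(9, 9): e=[40,50,-14] → ·
    (2,5)@(5, 11): e=[20,6,50] → #
    (4,5)@(9, 11): e=[28,54,-6] → ·
    (0,6)@(1, 13): e=[0,-38,114] → ·  [on edge]
    (2,6)@(5, 13): e=[8,10,58] → #
    (4,6)@(9, 13): e=[16,58,2] → #
    (5,6)@(11, 13): e=[20,82,-26] → ·
    (2,7)@(5, 15): e=[-4,14,66] → ·
    (3,7)@(7, 15): e=[0,38,38] → #  [on edge]
    (6,8)@(13, 17): e=[0,114,-38] → ·  [on edge]
  covered (10 px):
    · · · · · · ·
    · · · · · · ·
    · · · · · · ·
    · · · # · · ·
    · · # # · · ·
    · · # # · · ·
    · · # # # · ·
    · · · # # · ·
    · · · · · · ·

Z-buffer (winner per pixel, '.' = empty):
  . . . . . . .
  . . . . . . .
  . . . 1 . . .
  . . 1 1 . . .
  . 1 1 1 . . .
  1 1 1 1 . . 0
  . . 2 2 2 0 .
  . . 0 2 2 0 .
  . . . . . . .

Result: -1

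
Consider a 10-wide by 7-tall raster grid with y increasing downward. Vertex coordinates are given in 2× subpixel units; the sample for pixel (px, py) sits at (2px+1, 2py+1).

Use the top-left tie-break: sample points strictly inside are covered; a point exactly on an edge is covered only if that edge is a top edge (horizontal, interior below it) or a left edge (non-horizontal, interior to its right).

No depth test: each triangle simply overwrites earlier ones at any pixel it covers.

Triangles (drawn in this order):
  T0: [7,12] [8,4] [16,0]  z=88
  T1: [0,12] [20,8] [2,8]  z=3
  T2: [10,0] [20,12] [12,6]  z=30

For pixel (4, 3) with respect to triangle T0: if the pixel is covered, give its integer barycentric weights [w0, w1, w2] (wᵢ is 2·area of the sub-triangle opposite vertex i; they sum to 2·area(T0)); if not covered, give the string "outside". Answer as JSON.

T0:
  2·area = 60
  edge (7, 12)→(8, 4): d=(1,-8) top-left  bias=+0
  edge (8, 4)→(16, 0): d=(8,-4) top-left  bias=+0
  edge (16, 0)→(7, 12): d=(-9,12) right/bottom  bias=-1
    (7,0)@(15, 1): e=[53,4,3] → X
    (8,0)@(17, 1): e=[69,12,-21] → .
    (5,1)@(11, 3): e=[23,4,33] → X
    (6,1)@(13, 3): e=[39,12,9] → X
    (7,1)@(15, 3): e=[55,20,-15] → .
    (4,2)@(9, 5): e=[9,12,39] → X
    (6,2)@(13, 5): e=[41,28,-9] → .
    (4,3)@(9, 7): e=[11,28,21] → X
    (5,3)@(11, 7): e=[27,36,-3] → .
    (4,4)@(9, 9): e=[13,44,3] → X
    (5,4)@(11, 9): e=[29,52,-21] → .
    (4,5)@(9, 11): e=[15,60,-15] → .
  covered (7 px):
    . . . . . . . X . .
    . . . . . X X . . .
    . . . . X X . . . .
    . . . . X . . . . .
    . . . . X . . . . .
    . . . . . . . . . .
    . . . . . . . . . .
T1:
  2·area = 72  (B↔C swapped to make it positive)
  edge (0, 12)→(2, 8): d=(2,-4) top-left  bias=+0
  edge (2, 8)→(20, 8): d=(18,0) top-left  bias=+0
  edge (20, 8)→(0, 12): d=(-20,4) right/bottom  bias=-1
    (1,4)@(3, 9): e=[6,18,48] → X
    (2,4)@(5, 9): e=[14,18,40] → X
    (3,4)@(7, 9): e=[22,18,32] → X
    (4,4)@(9, 9): e=[30,18,24] → X
    (5,4)@(11, 9): e=[38,18,16] → X
    (6,4)@(13, 9): e=[46,18,8] → X
    (7,4)@(15, 9): e=[54,18,0] → .  [on edge]
    (0,5)@(1, 11): e=[2,54,16] → X
    (2,5)@(5, 11): e=[18,54,0] → .  [on edge]
    (3,5)@(7, 11): e=[26,54,-8] → .
    (4,5)@(9, 11): e=[34,54,-16] → .
    (5,5)@(11, 11): e=[42,54,-24] → .
  covered (8 px):
    . . . . . . . . . .
    . . . . . . . . . .
    . . . . . . . . . .
    . . . . . . . . . .
    . X X X X X X . . .
    X X . . . . . . . .
    . . . . . . . . . .
T2:
  2·area = 36
  edge (10, 0)→(20, 12): d=(10,12) right/bottom  bias=-1
  edge (20, 12)→(12, 6): d=(-8,-6) top-left  bias=+0
  edge (12, 6)→(10, 0): d=(-2,-6) top-left  bias=+0
    (5,1)@(11, 3): e=[18,18,0] → X  [on edge]
    (6,1)@(13, 3): e=[-6,30,12] → .
    (5,2)@(11, 5): e=[38,2,-4] → .
    (6,2)@(13, 5): e=[14,14,8] → X
    (7,2)@(15, 5): e=[-10,26,20] → .
    (6,3)@(13, 7): e=[34,-2,4] → .
    (7,3)@(15, 7): e=[10,10,16] → X
    (8,3)@(17, 7): e=[-14,22,28] → .
    (6,4)@(13, 9): e=[54,-18,0] → .  [on edge]
    (7,4)@(15, 9): e=[30,-6,12] → .
    (8,4)@(17, 9): e=[6,6,24] → X
    (9,4)@(19, 9): e=[-18,18,36] → .
  covered (5 px):
    . . . . . . . . . .
    . . . . . X . . . .
    . . . . . . X . . .
    . . . . . . . X . .
    . . . . . . . . X .
    . . . . . . . . . X
    . . . . . . . . . .

Answer: [28,21,11]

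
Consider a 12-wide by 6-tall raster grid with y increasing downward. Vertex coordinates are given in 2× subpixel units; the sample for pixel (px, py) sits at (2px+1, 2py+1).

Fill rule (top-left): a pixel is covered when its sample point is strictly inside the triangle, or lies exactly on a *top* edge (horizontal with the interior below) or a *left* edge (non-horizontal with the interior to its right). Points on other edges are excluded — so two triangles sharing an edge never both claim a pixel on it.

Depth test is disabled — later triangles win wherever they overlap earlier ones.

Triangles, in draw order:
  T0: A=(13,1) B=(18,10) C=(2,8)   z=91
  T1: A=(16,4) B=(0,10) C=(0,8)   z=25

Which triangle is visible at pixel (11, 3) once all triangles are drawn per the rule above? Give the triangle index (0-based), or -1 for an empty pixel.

T0:
  2·area = 134
  edge (13, 1)→(18, 10): d=(5,9) right/bottom  bias=-1
  edge (18, 10)→(2, 8): d=(-16,-2) top-left  bias=+0
  edge (2, 8)→(13, 1): d=(11,-7) top-left  bias=+0
    (6,0)@(13, 1): e=[0,134,0] → ·  [on edge]
    (5,1)@(11, 3): e=[28,98,8] → #
    (6,1)@(13, 3): e=[10,102,22] → #
    (7,1)@(15, 3): e=[-8,106,36] → ·
    (3,2)@(7, 5): e=[74,58,2] → #
    (4,2)@(9, 5): e=[56,62,16] → #
    (7,2)@(15, 5): e=[2,74,58] → #
    (8,2)@(17, 5): e=[-16,78,72] → ·
    (2,3)@(5, 7): e=[102,22,10] → #
    (8,3)@(17, 7): e=[-6,46,94] → ·
    (2,4)@(5, 9): e=[112,-10,32] → ·
    (3,4)@(7, 9): e=[94,-6,46] → ·
  covered (17 px):
    · · · · · · · · · · · ·
    · · · · · # # · · · · ·
    · · · # # # # # · · · ·
    · · # # # # # # · · · ·
    · · · · · # # # # · · ·
    · · · · · · · · · · · ·
T1:
  2·area = 32
  edge (16, 4)→(0, 10): d=(-16,6) right/bottom  bias=-1
  edge (0, 10)→(0, 8): d=(0,-2) top-left  bias=+0
  edge (0, 8)→(16, 4): d=(16,-4) top-left  bias=+0
    (6,2)@(13, 5): e=[2,26,4] → #
    (7,2)@(15, 5): e=[-10,30,12] → ·
    (2,3)@(5, 7): e=[18,10,4] → #
    (3,3)@(7, 7): e=[6,14,12] → #
    (4,3)@(9, 7): e=[-6,18,20] → ·
    (6,3)@(13, 7): e=[-30,26,36] → ·
    (0,4)@(1, 9): e=[10,2,20] → #
    (1,4)@(3, 9): e=[-2,6,28] → ·
    (2,4)@(5, 9): e=[-14,10,36] → ·
    (3,4)@(7, 9): e=[-26,14,44] → ·
    (0,5)@(1, 11): e=[-22,2,52] → ·
  covered (4 px):
    · · · · · · · · · · · ·
    · · · · · · · · · · · ·
    · · · · · · # · · · · ·
    · · # # · · · · · · · ·
    # · · · · · · · · · · ·
    · · · · · · · · · · · ·

Z-buffer (winner per pixel, '.' = empty):
  . . . . . . . . . . . .
  . . . . . 0 0 . . . . .
  . . . 0 0 0 1 0 . . . .
  . . 1 1 0 0 0 0 . . . .
  1 . . . . 0 0 0 0 . . .
  . . . . . . . . . . . .

Result: -1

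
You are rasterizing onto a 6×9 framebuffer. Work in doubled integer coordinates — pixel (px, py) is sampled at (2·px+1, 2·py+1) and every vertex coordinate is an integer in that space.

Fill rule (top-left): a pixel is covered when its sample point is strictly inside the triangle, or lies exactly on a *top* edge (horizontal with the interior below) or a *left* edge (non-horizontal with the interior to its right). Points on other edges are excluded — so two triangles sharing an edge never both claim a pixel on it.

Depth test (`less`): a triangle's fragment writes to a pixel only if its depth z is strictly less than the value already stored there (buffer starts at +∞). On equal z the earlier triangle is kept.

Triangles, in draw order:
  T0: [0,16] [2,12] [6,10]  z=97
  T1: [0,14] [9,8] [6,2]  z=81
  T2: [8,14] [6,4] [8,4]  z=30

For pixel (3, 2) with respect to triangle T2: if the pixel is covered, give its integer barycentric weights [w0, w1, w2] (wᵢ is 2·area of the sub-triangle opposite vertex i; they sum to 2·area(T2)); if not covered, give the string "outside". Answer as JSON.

T0:
  2·area = 12
  edge (0, 16)→(2, 12): d=(2,-4) top-left  bias=+0
  edge (2, 12)→(6, 10): d=(4,-2) top-left  bias=+0
  edge (6, 10)→(0, 16): d=(-6,6) right/bottom  bias=-1
    (5,2)@(11, 5): e=[22,-10,0] → .  [on edge]
    (4,3)@(9, 7): e=[18,-6,0] → .  [on edge]
    (3,4)@(7, 9): e=[14,-2,0] → .  [on edge]
    (2,5)@(5, 11): e=[10,2,0] → .  [on edge]
    (1,6)@(3, 13): e=[6,6,0] → .  [on edge]
    (0,7)@(1, 15): e=[2,10,0] → .  [on edge]
  covered (0 px):
    . . . . . .
    . . . . . .
    . . . . . .
    . . . . . .
    . . . . . .
    . . . . . .
    . . . . . .
    . . . . . .
    . . . . . .
T1:
  2·area = 72  (B↔C swapped to make it positive)
  edge (0, 14)→(6, 2): d=(6,-12) top-left  bias=+0
  edge (6, 2)→(9, 8): d=(3,6) right/bottom  bias=-1
  edge (9, 8)→(0, 14): d=(-9,6) right/bottom  bias=-1
    (2,2)@(5, 5): e=[6,15,51] → X
    (3,2)@(7, 5): e=[30,3,39] → X
    (4,2)@(9, 5): e=[54,-9,27] → .
    (2,3)@(5, 7): e=[18,21,33] → X
    (4,3)@(9, 7): e=[66,-3,9] → .
    (1,4)@(3, 9): e=[6,39,27] → X
    (4,4)@(9, 9): e=[78,3,-9] → .
    (1,5)@(3, 11): e=[18,45,9] → X
    (2,5)@(5, 11): e=[42,33,-3] → .
    (3,5)@(7, 11): e=[66,21,-15] → .
    (0,6)@(1, 13): e=[6,63,3] → X
    (1,6)@(3, 13): e=[30,51,-9] → .
  covered (9 px):
    . . . . . .
    . . . . . .
    . . X X . .
    . . X X . .
    . X X X . .
    . X . . . .
    X . . . . .
    . . . . . .
    . . . . . .
T2:
  2·area = 20
  edge (8, 14)→(6, 4): d=(-2,-10) top-left  bias=+0
  edge (6, 4)→(8, 4): d=(2,0) top-left  bias=+0
  edge (8, 4)→(8, 14): d=(0,10) right/bottom  bias=-1
    (3,2)@(7, 5): e=[8,2,10] → X
    (4,2)@(9, 5): e=[28,2,-10] → .
    (3,3)@(7, 7): e=[4,6,10] → X
    (4,3)@(9, 7): e=[24,6,-10] → .
    (3,4)@(7, 9): e=[0,10,10] → X  [on edge]
    (4,4)@(9, 9): e=[20,10,-10] → .
    (3,5)@(7, 11): e=[-4,14,10] → .
  covered (3 px):
    . . . . . .
    . . . . . .
    . . . X . .
    . . . X . .
    . . . X . .
    . . . . . .
    . . . . . .
    . . . . . .
    . . . . . .

Answer: [2,10,8]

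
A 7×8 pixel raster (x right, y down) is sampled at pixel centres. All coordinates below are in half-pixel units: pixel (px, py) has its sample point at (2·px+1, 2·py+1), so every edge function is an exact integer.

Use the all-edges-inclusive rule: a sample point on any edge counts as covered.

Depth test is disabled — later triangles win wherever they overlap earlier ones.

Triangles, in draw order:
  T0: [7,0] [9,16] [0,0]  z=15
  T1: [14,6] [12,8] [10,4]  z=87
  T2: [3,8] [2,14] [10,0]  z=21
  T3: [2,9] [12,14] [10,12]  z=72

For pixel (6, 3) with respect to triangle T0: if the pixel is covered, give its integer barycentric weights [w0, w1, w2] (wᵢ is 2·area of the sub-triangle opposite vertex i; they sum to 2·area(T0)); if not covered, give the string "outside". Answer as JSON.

T0:
  2·area = 112
  edge (7, 0)→(9, 16): d=(2,16) inclusive
  edge (9, 16)→(0, 0): d=(-9,-16) inclusive
  edge (0, 0)→(7, 0): d=(7,0) inclusive
    (0,0)@(1, 1): e=[98,7,7] → X
    (1,0)@(3, 1): e=[66,39,7] → X
    (2,0)@(5, 1): e=[34,71,7] → X
    (3,0)@(7, 1): e=[2,103,7] → X
    (4,0)@(9, 1): e=[-30,135,7] → .
    (0,1)@(1, 3): e=[102,-11,21] → .
    (1,1)@(3, 3): e=[70,21,21] → X
    (4,1)@(9, 3): e=[-26,117,21] → .
    (1,2)@(3, 5): e=[74,3,35] → X
    (4,2)@(9, 5): e=[-22,99,35] → .
    (1,3)@(3, 7): e=[78,-15,49] → .
    (2,3)@(5, 7): e=[46,17,49] → X
  covered (14 px):
    X X X X . . .
    . X X X . . .
    . X X X . . .
    . . X X . . .
    . . . X . . .
    . . . X . . .
    . . . . . . .
    . . . . . . .
T1:
  2·area = 12
  edge (14, 6)→(12, 8): d=(-2,2) inclusive
  edge (12, 8)→(10, 4): d=(-2,-4) inclusive
  edge (10, 4)→(14, 6): d=(4,2) inclusive
    (5,2)@(11, 5): e=[8,2,2] → X
    (6,2)@(13, 5): e=[4,10,-2] → .
    (5,3)@(11, 7): e=[4,-2,10] → .
    (6,3)@(13, 7): e=[0,6,6] → X  [on edge]
    (5,4)@(11, 9): e=[0,-6,18] → .  [on edge]
    (6,4)@(13, 9): e=[-4,2,14] → .
    (4,5)@(9, 11): e=[0,-18,30] → .  [on edge]
    (3,6)@(7, 13): e=[0,-30,42] → .  [on edge]
    (2,7)@(5, 15): e=[0,-42,54] → .  [on edge]
  covered (2 px):
    . . . . . . .
    . . . . . . .
    . . . . . X .
    . . . . . . X
    . . . . . . .
    . . . . . . .
    . . . . . . .
    . . . . . . .
T2:
  2·area = 34  (B↔C swapped to make it positive)
  edge (3, 8)→(10, 0): d=(7,-8) inclusive
  edge (10, 0)→(2, 14): d=(-8,14) inclusive
  edge (2, 14)→(3, 8): d=(1,-6) inclusive
    (3,2)@(7, 5): e=[11,2,21] → X
    (4,2)@(9, 5): e=[27,-26,33] → .
    (2,3)@(5, 7): e=[9,14,11] → X
    (3,3)@(7, 7): e=[25,-14,23] → .
    (1,4)@(3, 9): e=[7,26,1] → X
    (2,4)@(5, 9): e=[23,-2,13] → .
    (1,5)@(3, 11): e=[21,10,3] → X
    (2,5)@(5, 11): e=[37,-18,15] → .
    (1,6)@(3, 13): e=[35,-6,5] → .
  covered (4 px):
    . . . . . . .
    . . . . . . .
    . . . X . . .
    . . X . . . .
    . X . . . . .
    . X . . . . .
    . . . . . . .
    . . . . . . .
T3:
  2·area = 10  (B↔C swapped to make it positive)
  edge (2, 9)→(10, 12): d=(8,3) inclusive
  edge (10, 12)→(12, 14): d=(2,2) inclusive
  edge (12, 14)→(2, 9): d=(-10,-5) inclusive
    (0,1)@(1, 3): e=[-45,0,55] → .  [on edge]
    (1,2)@(3, 5): e=[-35,0,45] → .  [on edge]
    (2,3)@(5, 7): e=[-25,0,35] → .  [on edge]
    (3,4)@(7, 9): e=[-15,0,25] → .  [on edge]
    (3,5)@(7, 11): e=[1,4,5] → X
    (4,5)@(9, 11): e=[-5,0,15] → .  [on edge]
    (3,6)@(7, 13): e=[17,8,-15] → .
    (5,6)@(11, 13): e=[5,0,5] → X  [on edge]
    (6,6)@(13, 13): e=[-1,-4,15] → .
    (5,7)@(11, 15): e=[21,4,-15] → .
    (6,7)@(13, 15): e=[15,0,-5] → .  [on edge]
  covered (2 px):
    . . . . . . .
    . . . . . . .
    . . . . . . .
    . . . . . . .
    . . . . . . .
    . . . X . . .
    . . . . . X .
    . . . . . . .

Final: "outside"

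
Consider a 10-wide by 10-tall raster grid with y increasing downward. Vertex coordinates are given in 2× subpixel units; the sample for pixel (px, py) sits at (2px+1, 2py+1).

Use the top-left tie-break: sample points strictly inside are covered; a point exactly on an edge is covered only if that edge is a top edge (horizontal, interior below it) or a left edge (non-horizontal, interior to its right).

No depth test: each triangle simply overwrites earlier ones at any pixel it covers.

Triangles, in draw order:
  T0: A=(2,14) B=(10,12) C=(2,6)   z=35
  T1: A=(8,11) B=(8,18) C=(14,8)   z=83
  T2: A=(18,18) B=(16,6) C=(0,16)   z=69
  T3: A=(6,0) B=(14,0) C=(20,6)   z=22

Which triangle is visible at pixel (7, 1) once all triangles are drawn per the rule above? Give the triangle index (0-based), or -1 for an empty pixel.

T0:
  2·area = 64  (B↔C swapped to make it positive)
  edge (2, 14)→(2, 6): d=(0,-8) top-left  bias=+0
  edge (2, 6)→(10, 12): d=(8,6) right/bottom  bias=-1
  edge (10, 12)→(2, 14): d=(-8,2) right/bottom  bias=-1
    (1,3)@(3, 7): e=[8,2,54] → X
    (2,3)@(5, 7): e=[24,-10,50] → .
    (1,4)@(3, 9): e=[8,18,38] → X
    (2,4)@(5, 9): e=[24,6,34] → X
    (3,4)@(7, 9): e=[40,-6,30] → .
    (1,5)@(3, 11): e=[8,34,22] → X
    (3,5)@(7, 11): e=[40,10,14] → X
    (4,5)@(9, 11): e=[56,-2,10] → .
    (1,6)@(3, 13): e=[8,50,6] → X
    (3,6)@(7, 13): e=[40,26,-2] → .
    (1,7)@(3, 15): e=[8,66,-10] → .
    (2,7)@(5, 15): e=[24,54,-14] → .
  covered (8 px):
    . . . . . . . . . .
    . . . . . . . . . .
    . . . . . . . . . .
    . X . . . . . . . .
    . X X . . . . . . .
    . X X X . . . . . .
    . X X . . . . . . .
    . . . . . . . . . .
    . . . . . . . . . .
    . . . . . . . . . .
T1:
  2·area = 42  (B↔C swapped to make it positive)
  edge (8, 11)→(14, 8): d=(6,-3) top-left  bias=+0
  edge (14, 8)→(8, 18): d=(-6,10) right/bottom  bias=-1
  edge (8, 18)→(8, 11): d=(0,-7) top-left  bias=+0
    (8,1)@(17, 3): e=[-21,0,63] → .  [on edge]
    (6,4)@(13, 9): e=[3,4,35] → X
    (7,4)@(15, 9): e=[9,-16,49] → .
    (4,5)@(9, 11): e=[3,32,7] → X
    (5,5)@(11, 11): e=[9,12,21] → X
    (6,5)@(13, 11): e=[15,-8,35] → .
    (4,6)@(9, 13): e=[15,20,7] → X
    (5,6)@(11, 13): e=[21,0,21] → .  [on edge]
    (4,7)@(9, 15): e=[27,8,7] → X
    (5,7)@(11, 15): e=[33,-12,21] → .
    (4,8)@(9, 17): e=[39,-4,7] → .
  covered (5 px):
    . . . . . . . . . .
    . . . . . . . . . .
    . . . . . . . . . .
    . . . . . . . . . .
    . . . . . . X . . .
    . . . . X X . . . .
    . . . . X . . . . .
    . . . . X . . . . .
    . . . . . . . . . .
    . . . . . . . . . .
T2:
  2·area = 212  (B↔C swapped to make it positive)
  edge (18, 18)→(0, 16): d=(-18,-2) top-left  bias=+0
  edge (0, 16)→(16, 6): d=(16,-10) top-left  bias=+0
  edge (16, 6)→(18, 18): d=(2,12) right/bottom  bias=-1
    (7,3)@(15, 7): e=[192,6,14] → X
    (8,3)@(17, 7): e=[196,26,-10] → .
    (6,4)@(13, 9): e=[152,18,42] → X
    (8,4)@(17, 9): e=[160,58,-6] → .
    (4,5)@(9, 11): e=[108,10,94] → X
    (5,5)@(11, 11): e=[112,30,70] → X
    (8,5)@(17, 11): e=[124,90,-2] → .
    (2,6)@(5, 13): e=[64,2,146] → X
    (3,6)@(7, 13): e=[68,22,122] → X
    (8,6)@(17, 13): e=[88,122,2] → X
    (9,6)@(19, 13): e=[92,142,-22] → .
    (1,7)@(3, 15): e=[24,14,174] → X
    (4,8)@(9, 17): e=[0,106,106] → X  [on edge]
  covered (27 px):
    . . . . . . . . . .
    . . . . . . . . . .
    . . . . . . . . . .
    . . . . . . . X . .
    . . . . . . X X . .
    . . . . X X X X . .
    . . X X X X X X X .
    . X X X X X X X X .
    . . . . X X X X X .
    . . . . . . . . . .
T3:
  2·area = 48
  edge (6, 0)→(14, 0): d=(8,0) top-left  bias=+0
  edge (14, 0)→(20, 6): d=(6,6) right/bottom  bias=-1
  edge (20, 6)→(6, 0): d=(-14,-6) top-left  bias=+0
    (4,0)@(9, 1): e=[8,36,4] → X
    (5,0)@(11, 1): e=[8,24,16] → X
    (6,0)@(13, 1): e=[8,12,28] → X
    (7,0)@(15, 1): e=[8,0,40] → .  [on edge]
    (4,1)@(9, 3): e=[24,48,-24] → .
    (5,1)@(11, 3): e=[24,36,-12] → .
    (6,1)@(13, 3): e=[24,24,0] → X  [on edge]
    (7,1)@(15, 3): e=[24,12,12] → X
    (8,1)@(17, 3): e=[24,0,24] → .  [on edge]
    (6,2)@(13, 5): e=[40,36,-28] → .
    (7,2)@(15, 5): e=[40,24,-16] → .
    (9,2)@(19, 5): e=[40,0,8] → .  [on edge]
  covered (5 px):
    . . . . X X X . . .
    . . . . . . X X . .
    . . . . . . . . . .
    . . . . . . . . . .
    . . . . . . . . . .
    . . . . . . . . . .
    . . . . . . . . . .
    . . . . . . . . . .
    . . . . . . . . . .
    . . . . . . . . . .

Z-buffer (winner per pixel, '.' = empty):
  . . . . 3 3 3 . . .
  . . . . . . 3 3 . .
  . . . . . . . . . .
  . 0 . . . . . 2 . .
  . 0 0 . . . 2 2 . .
  . 0 0 0 2 2 2 2 . .
  . 0 2 2 2 2 2 2 2 .
  . 2 2 2 2 2 2 2 2 .
  . . . . 2 2 2 2 2 .
  . . . . . . . . . .

Answer: 3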